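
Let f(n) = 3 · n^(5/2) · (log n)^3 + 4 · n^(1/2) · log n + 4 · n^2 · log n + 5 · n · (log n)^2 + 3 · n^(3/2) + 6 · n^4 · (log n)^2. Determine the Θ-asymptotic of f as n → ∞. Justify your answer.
f(n) ∈ Θ(n^4 · (log n)^2)

Compare the terms by growth order. For large n, n^a · (log n)^b dominates n^a' · (log n)^b' iff a > a', or (a = a' and b > b'). Ranking the 6 terms shows the dominant one is 6 · n^4 · (log n)^2. Hence f(n) ∈ Θ(n^4 · (log n)^2).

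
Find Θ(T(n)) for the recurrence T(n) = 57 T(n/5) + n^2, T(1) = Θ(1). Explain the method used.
T(n) = Θ(n^(log_5 57))

Master theorem: compare f(n) = n^2 to n^(log_5 57) where log_5 57 ≈ 2.512. Since 2 < log_5 57, we have f(n) = O(n^(log_5 57 − ε)) for some ε > 0 — Case 1. Hence T(n) = Θ(n^(log_5 57)).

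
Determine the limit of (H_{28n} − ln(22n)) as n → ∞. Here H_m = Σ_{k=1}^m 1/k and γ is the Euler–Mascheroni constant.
lim = ln(14/11) + γ

By Euler-Maclaurin, H_m = ln m + γ + O(1/m). So
  H_{28n} − ln(22n) = ln(28n) + γ − ln(22n) + O(1/n)
                       = ln(28/22) + γ + O(1/n).
Hence the limit is ln(28/22) + γ (= ln(14/11)).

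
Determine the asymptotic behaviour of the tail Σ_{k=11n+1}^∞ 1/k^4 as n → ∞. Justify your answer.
Σ_{k>11n} 1/k^4 ~ 1/(3 · (11n)^3)

Compare to the integral: ∫_{11n}^∞ x^(−4) dx = [−x^(−3)/3]_{11n}^∞ = 1/((4−1)·(11n)^3). Euler-Maclaurin then gives
  Σ_{k>11n} 1/k^4 = ∫_{11n}^∞ dx/x^4 − 1/(2·(11n)^4) + O(1/(11n)^5).
(Equivalently this is ζ(4) − Σ_{k≤11n} 1/k^4.)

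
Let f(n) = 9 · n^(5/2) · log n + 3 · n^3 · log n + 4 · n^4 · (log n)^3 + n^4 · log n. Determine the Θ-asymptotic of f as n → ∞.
f(n) ∈ Θ(n^4 · (log n)^3)

Compare the terms by growth order. For large n, n^a · (log n)^b dominates n^a' · (log n)^b' iff a > a', or (a = a' and b > b'). Ranking the 4 terms shows the dominant one is 4 · n^4 · (log n)^3. Hence f(n) ∈ Θ(n^4 · (log n)^3).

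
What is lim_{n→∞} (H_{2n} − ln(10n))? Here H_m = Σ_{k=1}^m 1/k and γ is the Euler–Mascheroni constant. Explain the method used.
lim = −ln 5 + γ

By Euler-Maclaurin, H_m = ln m + γ + O(1/m). So
  H_{2n} − ln(10n) = ln(2n) + γ − ln(10n) + O(1/n)
                       = ln(2/10) + γ + O(1/n).
Hence the limit is ln(2/10) + γ (= −ln 5).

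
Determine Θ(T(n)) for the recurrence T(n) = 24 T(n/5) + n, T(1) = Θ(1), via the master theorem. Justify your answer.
T(n) = Θ(n^(log_5 24))

Master theorem: compare f(n) = n to n^(log_5 24) where log_5 24 ≈ 1.975. Since 1 < log_5 24, we have f(n) = O(n^(log_5 24 − ε)) for some ε > 0 — Case 1. Hence T(n) = Θ(n^(log_5 24)).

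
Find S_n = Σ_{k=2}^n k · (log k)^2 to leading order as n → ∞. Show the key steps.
S_n ~ n^2 · (log n)^2 / 2

By integral comparison, S_n = ∫_1^n x · (log x)^2 dx + O(n · (log n)^2). For the integral, the leading term of ∫_1^n x^1 (log x)^2 dx is n^2/2 · (log n)^2 (by repeated integration by parts; each step lowers the log-exponent and produces a relatively O(1/log n) correction). Hence S_n ~ n^2 · (log n)^2 / 2.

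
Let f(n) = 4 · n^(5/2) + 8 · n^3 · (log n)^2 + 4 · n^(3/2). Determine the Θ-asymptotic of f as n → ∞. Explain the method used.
f(n) ∈ Θ(n^3 · (log n)^2)

Compare the terms by growth order. For large n, n^a · (log n)^b dominates n^a' · (log n)^b' iff a > a', or (a = a' and b > b'). Ranking the 3 terms shows the dominant one is 8 · n^3 · (log n)^2. Hence f(n) ∈ Θ(n^3 · (log n)^2).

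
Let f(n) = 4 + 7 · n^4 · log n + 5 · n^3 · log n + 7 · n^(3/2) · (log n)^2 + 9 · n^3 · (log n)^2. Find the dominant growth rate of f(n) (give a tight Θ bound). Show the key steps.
f(n) ∈ Θ(n^4 · log n)

Compare the terms by growth order. For large n, n^a · (log n)^b dominates n^a' · (log n)^b' iff a > a', or (a = a' and b > b'). Ranking the 5 terms shows the dominant one is 7 · n^4 · log n. Hence f(n) ∈ Θ(n^4 · log n).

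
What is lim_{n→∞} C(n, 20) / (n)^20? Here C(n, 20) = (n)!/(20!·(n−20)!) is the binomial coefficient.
lim = 1/20! = 1/2432902008176640000

With N = n → ∞: C(N, 20) / N^20 = [N(N−1)…(N−19)] / (20! · N^20) = (1/20!) · 1 · (1 − 1/n) · … · (1 − 19/n). Each factor → 1 as N → ∞, so the limit is 1/20! = 1/2432902008176640000.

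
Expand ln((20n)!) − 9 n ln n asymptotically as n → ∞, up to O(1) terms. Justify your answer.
ln((20n)!) − 9 n ln n = 11 n ln n + 20(ln 20 − 1) n + (1/2) ln(2π·20n) + O(1/n)

Stirling: ln((20n)!) = 20n ln(20n) − 20n + (1/2) ln(2π·20n) + O(1/n).
Expand 20n ln(20n) = 20n (ln n + ln 20) = 20n ln n + 20n ln 20.
Subtract 9n ln n: leading term is (20 − 9) n ln n = 11 n ln n. The next term is 20n ln 20 − 20n = 20(ln 20 − 1) n. Then the (1/2) ln(2π·20n) correction.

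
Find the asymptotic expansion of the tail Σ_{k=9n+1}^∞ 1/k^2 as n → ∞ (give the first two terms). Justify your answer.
Σ_{k>9n} 1/k^2 = 1/(1 · (9n)) − 1/(2 · (9n)^2) + O(1/(9n)^3)

Compare to the integral: ∫_{9n}^∞ x^(−2) dx = [−x^(−1)/1]_{9n}^∞ = 1/((2−1)·(9n)). The Euler-Maclaurin correction adds −f(9n)/2 = −1/(2·(9n)^2). Euler-Maclaurin then gives
  Σ_{k>9n} 1/k^2 = ∫_{9n}^∞ dx/x^2 − 1/(2·(9n)^2) + O(1/(9n)^3).
(Equivalently this is ζ(2) − Σ_{k≤9n} 1/k^2.)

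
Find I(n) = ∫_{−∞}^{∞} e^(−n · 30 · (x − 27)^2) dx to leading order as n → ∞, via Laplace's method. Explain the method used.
I(n) = sqrt(π/(30n))

Here φ(x) = 30 · (x − 27)^2 has its unique minimum at x* = 27 with φ(x*) = 0 and φ''(x*) = 60. Laplace's method gives
  I(n) ~ e^(−n φ(x*)) · sqrt(2π / (n · φ''(x*))) = sqrt(2π / (60n)) = sqrt(π/(30n)).
This is exact: substituting u = (x − 27)·sqrt(30n) gives I(n) = (1/sqrt(30n)) ∫_{−∞}^{∞} e^(−u^2) du = sqrt(π/(30n)).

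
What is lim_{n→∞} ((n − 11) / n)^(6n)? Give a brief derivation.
lim = e^(−66)

Rewrite as (1 − 11/n)^(6n). By the standard limit (1 + x/n)^n → e^x, we have (1 − 11/n)^n → e^(−11), and raising to the 6th power gives e^(−66).
More precisely, ln[(1 − 11/n)^(6n)] = 6n · ln(1 − 11/n) = 6n · (-11/n + O(1/n^2)) = -66 + O(1/n) → -66.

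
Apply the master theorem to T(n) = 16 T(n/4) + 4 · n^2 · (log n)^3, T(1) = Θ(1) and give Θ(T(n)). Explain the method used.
T(n) = Θ(n^2 · (log n)^4)

Here log_4 16 = 2 and f(n) = 4 · n^2 · (log n)^3 = Θ(n^(log_4 16) · (log n)^3). This is the extended Case 2 of the master theorem (f matches the critical exponent up to log factors), giving T(n) = Θ(n^(log_4 16) · (log n)^(3+1)) = Θ(n^2 · (log n)^4).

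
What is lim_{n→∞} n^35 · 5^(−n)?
lim = 0

Exponentials with base > 1 dominate every fixed polynomial: for any fixed c, n^c / 5^n → 0 as n → ∞ (e.g. by the ratio test, or by writing 5^n = e^(n ln 5) and noting e^(n ln 5) / n^c → ∞). Hence n^35 · 5^(−n) = n^35 / 5^n → 0.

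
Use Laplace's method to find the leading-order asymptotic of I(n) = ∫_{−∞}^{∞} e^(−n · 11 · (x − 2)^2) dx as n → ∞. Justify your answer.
I(n) = sqrt(π/(11n))

Here φ(x) = 11 · (x − 2)^2 has its unique minimum at x* = 2 with φ(x*) = 0 and φ''(x*) = 22. Laplace's method gives
  I(n) ~ e^(−n φ(x*)) · sqrt(2π / (n · φ''(x*))) = sqrt(2π / (22n)) = sqrt(π/(11n)).
This is exact: substituting u = (x − 2)·sqrt(11n) gives I(n) = (1/sqrt(11n)) ∫_{−∞}^{∞} e^(−u^2) du = sqrt(π/(11n)).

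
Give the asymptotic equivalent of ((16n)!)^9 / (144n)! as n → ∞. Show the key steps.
((16n)!)^9/(144n)! ~ ((2π·16n)^(8/2) / 3) · 9^(−9·16n)  →  0

Write N = 16n. Stirling: N! ~ sqrt(2π N)(N/e)^N and (9N)! ~ sqrt(2π·9N)·(9N/e)^(9N).
  (N!)^9/(9N)! ~ (2π N)^(9/2) (N/e)^(9N) / [sqrt(2π·9N) (9N/e)^(9N)]
     = (2π N)^(9/2) / sqrt(2π·9N) · (N/(9N))^(9N)
     = (2π N)^((9−1)/2) / 3 · 9^(−9N).
Since 9^9 > 1, the factor 9^(−9N) decays exponentially, so the ratio → 0. Substituting N = 16n gives the stated form.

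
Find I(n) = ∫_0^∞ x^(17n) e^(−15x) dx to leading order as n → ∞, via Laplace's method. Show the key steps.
I(n) ~ (sqrt(2π·17n) / 15) · (17n/(15e))^(17n)

Write the integrand as exp(17n ln x − 15x) and set f(x) = 17n ln x − 15x. Then f'(x) = 17n/x − 15 = 0 at x* = 17n/15, and f''(x*) = −17n/x*^2 = −15^2/(17n). Laplace's method (interior maximum) gives
  I(n) ~ e^(f(x*)) · sqrt(2π / |f''(x*)|)
        = exp(17n ln(17n/15) − 17n) · sqrt(2π · 17n / 15^2)
        = (17n/15)^(17n) e^(−17n) · sqrt(2π·17n) / 15
        = (sqrt(2π·17n) / 15) · (17n/(15e))^(17n).
This matches Γ(17n+1)/15^(17n+1) with Stirling applied to Γ.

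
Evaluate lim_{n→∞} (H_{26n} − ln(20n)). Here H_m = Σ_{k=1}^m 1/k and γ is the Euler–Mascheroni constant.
lim = ln(13/10) + γ

By Euler-Maclaurin, H_m = ln m + γ + O(1/m). So
  H_{26n} − ln(20n) = ln(26n) + γ − ln(20n) + O(1/n)
                       = ln(26/20) + γ + O(1/n).
Hence the limit is ln(26/20) + γ (= ln(13/10)).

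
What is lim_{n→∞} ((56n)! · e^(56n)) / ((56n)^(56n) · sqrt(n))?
lim = sqrt(2π·56)

Stirling: (56n)! ~ sqrt(2π·56n) · (56n/e)^(56n). Hence
  (56n)! · e^(56n) / (56n)^(56n) ~ sqrt(2π·56n).
Dividing by sqrt(n): sqrt(2π·56n) / sqrt(n) = sqrt(2π·56) · n^((1−1)/2), so the limit is sqrt(2π·56).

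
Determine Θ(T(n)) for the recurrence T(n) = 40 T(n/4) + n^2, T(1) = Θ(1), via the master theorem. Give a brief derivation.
T(n) = Θ(n^(log_4 40))

Master theorem: compare f(n) = n^2 to n^(log_4 40) where log_4 40 ≈ 2.661. Since 2 < log_4 40, we have f(n) = O(n^(log_4 40 − ε)) for some ε > 0 — Case 1. Hence T(n) = Θ(n^(log_4 40)).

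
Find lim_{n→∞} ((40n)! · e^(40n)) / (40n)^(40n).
lim = ∞

Stirling: (40n)! ~ sqrt(2π·40n) · (40n/e)^(40n). Hence
  (40n)! · e^(40n) / (40n)^(40n) ~ sqrt(2π·40n) = sqrt(2π·40) · sqrt(n) → ∞.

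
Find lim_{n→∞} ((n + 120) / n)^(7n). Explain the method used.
lim = e^840

Rewrite as (1 + 120/n)^(7n). By the standard limit (1 + x/n)^n → e^x, we have (1 + 120/n)^n → e^120, and raising to the 7th power gives e^840.
More precisely, ln[(1 + 120/n)^(7n)] = 7n · ln(1 + 120/n) = 7n · (120/n + O(1/n^2)) = 840 + O(1/n) → 840.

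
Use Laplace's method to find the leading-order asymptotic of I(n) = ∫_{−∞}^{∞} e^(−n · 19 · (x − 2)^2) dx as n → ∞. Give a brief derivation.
I(n) = sqrt(π/(19n))

Here φ(x) = 19 · (x − 2)^2 has its unique minimum at x* = 2 with φ(x*) = 0 and φ''(x*) = 38. Laplace's method gives
  I(n) ~ e^(−n φ(x*)) · sqrt(2π / (n · φ''(x*))) = sqrt(2π / (38n)) = sqrt(π/(19n)).
This is exact: substituting u = (x − 2)·sqrt(19n) gives I(n) = (1/sqrt(19n)) ∫_{−∞}^{∞} e^(−u^2) du = sqrt(π/(19n)).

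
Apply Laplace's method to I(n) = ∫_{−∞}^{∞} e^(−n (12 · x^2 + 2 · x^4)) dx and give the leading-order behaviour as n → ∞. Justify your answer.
I(n) ~ sqrt(π/(12n))

φ(x) = 12 · x^2 + 2 · x^4 has its unique global minimum at x* = 0 (since φ'(x) = 24x + 8x^3 = 0 only at x = 0 for real x with both coefficients positive, and φ → ∞ as |x| → ∞). At x* = 0, φ(0) = 0 and φ''(0) = 24. Laplace's method then gives
  I(n) ~ sqrt(2π / (n · φ''(0))) · e^(−n φ(0)) = sqrt(2π / (24n)) = sqrt(π/(12n)).
The 2 · x^4 term contributes only at subleading order (an O(1/n) relative correction).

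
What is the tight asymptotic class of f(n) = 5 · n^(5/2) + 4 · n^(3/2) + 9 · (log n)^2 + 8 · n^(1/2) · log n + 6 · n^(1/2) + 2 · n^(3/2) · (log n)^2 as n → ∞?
f(n) ∈ Θ(n^(5/2))

Compare the terms by growth order. For large n, n^a · (log n)^b dominates n^a' · (log n)^b' iff a > a', or (a = a' and b > b'). Ranking the 6 terms shows the dominant one is 5 · n^(5/2). Hence f(n) ∈ Θ(n^(5/2)).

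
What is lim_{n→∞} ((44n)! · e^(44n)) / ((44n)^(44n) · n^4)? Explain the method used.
lim = 0

Stirling: (44n)! ~ sqrt(2π·44n) · (44n/e)^(44n). Hence
  (44n)! · e^(44n) / (44n)^(44n) ~ sqrt(2π·44n).
Dividing by n^4: sqrt(2π·44n) / n^4 = sqrt(2π·44) · n^((1−8)/2), so the expression behaves like sqrt(2π·44) · n^((1−8)/2) → 0.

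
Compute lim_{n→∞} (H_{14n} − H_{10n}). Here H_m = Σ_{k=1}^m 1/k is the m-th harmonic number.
lim = ln(14/10) = ln(7/5)

Euler-Maclaurin gives H_m = ln m + γ + 1/(2m) + O(1/m^2). The γ and O(1/m) terms cancel in the difference:
  H_{14n} − H_{10n} = ln(14n) − ln(10n) + O(1/n) = ln(14/10) + O(1/n).
Hence the limit is ln(14/10) = ln(7/5).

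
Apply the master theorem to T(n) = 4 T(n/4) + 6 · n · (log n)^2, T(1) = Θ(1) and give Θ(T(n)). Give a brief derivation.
T(n) = Θ(n · (log n)^3)

Here log_4 4 = 1 and f(n) = 6 · n · (log n)^2 = Θ(n^(log_4 4) · (log n)^2). This is the extended Case 2 of the master theorem (f matches the critical exponent up to log factors), giving T(n) = Θ(n^(log_4 4) · (log n)^(2+1)) = Θ(n · (log n)^3).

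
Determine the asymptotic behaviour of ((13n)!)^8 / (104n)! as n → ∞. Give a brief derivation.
((13n)!)^8/(104n)! ~ ((2π·13n)^(7/2) / sqrt(8)) · 8^(−8·13n)  →  0

Write N = 13n. Stirling: N! ~ sqrt(2π N)(N/e)^N and (8N)! ~ sqrt(2π·8N)·(8N/e)^(8N).
  (N!)^8/(8N)! ~ (2π N)^(8/2) (N/e)^(8N) / [sqrt(2π·8N) (8N/e)^(8N)]
     = (2π N)^(8/2) / sqrt(2π·8N) · (N/(8N))^(8N)
     = (2π N)^((8−1)/2) / sqrt(8) · 8^(−8N).
Since 8^8 > 1, the factor 8^(−8N) decays exponentially, so the ratio → 0. Substituting N = 13n gives the stated form.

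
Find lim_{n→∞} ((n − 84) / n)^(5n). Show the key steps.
lim = e^(−420)

Rewrite as (1 − 84/n)^(5n). By the standard limit (1 + x/n)^n → e^x, we have (1 − 84/n)^n → e^(−84), and raising to the 5th power gives e^(−420).
More precisely, ln[(1 − 84/n)^(5n)] = 5n · ln(1 − 84/n) = 5n · (-84/n + O(1/n^2)) = -420 + O(1/n) → -420.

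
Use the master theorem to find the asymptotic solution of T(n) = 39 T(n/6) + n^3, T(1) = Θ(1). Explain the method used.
T(n) = Θ(n^3)

log_6 39 ≈ 2.045. f(n) = n^3 dominates n^(log_6 39) since 3 > 2.045, and the regularity condition a·f(n/b) = 39·(n/6)^3 = (39/216)·n^3 ≤ c·f(n) holds with c = 39/216 ≈ 0.181 < 1. So this is Case 3: T(n) = Θ(f(n)) = Θ(n^3).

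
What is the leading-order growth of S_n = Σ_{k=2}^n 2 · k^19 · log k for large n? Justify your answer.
S_n ~ n^20 log n / 10 − n^20 / 200

By integral comparison, S_n = ∫_1^n 2 · x^19 · log x dx + O(n^19 · log n). For the integral, ∫ x^19 log x dx = n^20 log n / 20 − n^20/400 (integration by parts). Hence S_n ~ n^20 log n / 10 − n^20 / 200.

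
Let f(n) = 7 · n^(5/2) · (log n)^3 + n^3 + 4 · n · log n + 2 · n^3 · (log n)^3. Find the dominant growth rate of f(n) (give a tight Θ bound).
f(n) ∈ Θ(n^3 · (log n)^3)

Compare the terms by growth order. For large n, n^a · (log n)^b dominates n^a' · (log n)^b' iff a > a', or (a = a' and b > b'). Ranking the 4 terms shows the dominant one is 2 · n^3 · (log n)^3. Hence f(n) ∈ Θ(n^3 · (log n)^3).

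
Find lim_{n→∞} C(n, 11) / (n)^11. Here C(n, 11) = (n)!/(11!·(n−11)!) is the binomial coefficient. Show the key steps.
lim = 1/11! = 1/39916800

With N = n → ∞: C(N, 11) / N^11 = [N(N−1)…(N−10)] / (11! · N^11) = (1/11!) · 1 · (1 − 1/n) · … · (1 − 10/n). Each factor → 1 as N → ∞, so the limit is 1/11! = 1/39916800.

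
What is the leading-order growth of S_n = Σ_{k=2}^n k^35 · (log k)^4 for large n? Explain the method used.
S_n ~ n^36 · (log n)^4 / 36

By integral comparison, S_n = ∫_1^n x^35 · (log x)^4 dx + O(n^35 · (log n)^4). For the integral, the leading term of ∫_1^n x^35 (log x)^4 dx is n^36/36 · (log n)^4 (by repeated integration by parts; each step lowers the log-exponent and produces a relatively O(1/log n) correction). Hence S_n ~ n^36 · (log n)^4 / 36.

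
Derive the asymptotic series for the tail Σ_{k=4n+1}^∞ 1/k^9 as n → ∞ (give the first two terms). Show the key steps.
Σ_{k>4n} 1/k^9 = 1/(8 · (4n)^8) − 1/(2 · (4n)^9) + O(1/(4n)^10)

Compare to the integral: ∫_{4n}^∞ x^(−9) dx = [−x^(−8)/8]_{4n}^∞ = 1/((9−1)·(4n)^8). The Euler-Maclaurin correction adds −f(4n)/2 = −1/(2·(4n)^9). Euler-Maclaurin then gives
  Σ_{k>4n} 1/k^9 = ∫_{4n}^∞ dx/x^9 − 1/(2·(4n)^9) + O(1/(4n)^10).
(Equivalently this is ζ(9) − Σ_{k≤4n} 1/k^9.)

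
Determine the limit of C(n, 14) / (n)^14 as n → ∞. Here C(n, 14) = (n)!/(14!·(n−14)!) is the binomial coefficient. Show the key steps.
lim = 1/14! = 1/87178291200

With N = n → ∞: C(N, 14) / N^14 = [N(N−1)…(N−13)] / (14! · N^14) = (1/14!) · 1 · (1 − 1/n) · … · (1 − 13/n). Each factor → 1 as N → ∞, so the limit is 1/14! = 1/87178291200.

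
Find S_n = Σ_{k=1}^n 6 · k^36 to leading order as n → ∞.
S_n ~ 6 · n^37 / 37

By integral comparison (Euler-Maclaurin), Σ_{k=1}^n 6 · k^36 = 6 · ∫_0^n x^36 dx + O(n^36) = 6 · n^37/37 + O(n^36). (Equivalently, Faulhaber's formula gives the same leading term.)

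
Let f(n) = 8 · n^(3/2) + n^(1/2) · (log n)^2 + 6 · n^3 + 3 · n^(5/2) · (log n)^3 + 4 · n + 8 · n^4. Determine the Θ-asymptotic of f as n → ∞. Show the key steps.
f(n) ∈ Θ(n^4)

Compare the terms by growth order. For large n, n^a · (log n)^b dominates n^a' · (log n)^b' iff a > a', or (a = a' and b > b'). Ranking the 6 terms shows the dominant one is 8 · n^4. Hence f(n) ∈ Θ(n^4).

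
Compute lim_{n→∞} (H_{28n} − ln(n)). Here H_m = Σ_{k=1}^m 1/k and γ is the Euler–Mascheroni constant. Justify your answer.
lim = ln 28 + γ

By Euler-Maclaurin, H_m = ln m + γ + O(1/m). So
  H_{28n} − ln(n) = ln(28n) + γ − ln(n) + O(1/n)
                       = ln(28/1) + γ + O(1/n).
Hence the limit is ln(28/1) + γ.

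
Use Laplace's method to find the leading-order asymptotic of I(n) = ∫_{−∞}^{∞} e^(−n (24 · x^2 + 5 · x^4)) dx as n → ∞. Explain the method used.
I(n) ~ sqrt(π/(24n))

φ(x) = 24 · x^2 + 5 · x^4 has its unique global minimum at x* = 0 (since φ'(x) = 48x + 20x^3 = 0 only at x = 0 for real x with both coefficients positive, and φ → ∞ as |x| → ∞). At x* = 0, φ(0) = 0 and φ''(0) = 48. Laplace's method then gives
  I(n) ~ sqrt(2π / (n · φ''(0))) · e^(−n φ(0)) = sqrt(2π / (48n)) = sqrt(π/(24n)).
The 5 · x^4 term contributes only at subleading order (an O(1/n) relative correction).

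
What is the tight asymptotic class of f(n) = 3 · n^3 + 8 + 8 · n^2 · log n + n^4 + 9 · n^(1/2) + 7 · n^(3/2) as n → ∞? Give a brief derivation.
f(n) ∈ Θ(n^4)

Compare the terms by growth order. For large n, n^a · (log n)^b dominates n^a' · (log n)^b' iff a > a', or (a = a' and b > b'). Ranking the 6 terms shows the dominant one is n^4. Hence f(n) ∈ Θ(n^4).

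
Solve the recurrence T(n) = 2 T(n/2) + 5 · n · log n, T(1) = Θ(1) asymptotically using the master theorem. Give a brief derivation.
T(n) = Θ(n · (log n)^2)

Here log_2 2 = 1 and f(n) = 5 · n · log n = Θ(n^(log_2 2) · (log n)^1). This is the extended Case 2 of the master theorem (f matches the critical exponent up to log factors), giving T(n) = Θ(n^(log_2 2) · (log n)^(1+1)) = Θ(n · (log n)^2).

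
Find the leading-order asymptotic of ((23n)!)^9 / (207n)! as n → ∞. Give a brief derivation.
((23n)!)^9/(207n)! ~ ((2π·23n)^(8/2) / 3) · 9^(−9·23n)  →  0

Write N = 23n. Stirling: N! ~ sqrt(2π N)(N/e)^N and (9N)! ~ sqrt(2π·9N)·(9N/e)^(9N).
  (N!)^9/(9N)! ~ (2π N)^(9/2) (N/e)^(9N) / [sqrt(2π·9N) (9N/e)^(9N)]
     = (2π N)^(9/2) / sqrt(2π·9N) · (N/(9N))^(9N)
     = (2π N)^((9−1)/2) / 3 · 9^(−9N).
Since 9^9 > 1, the factor 9^(−9N) decays exponentially, so the ratio → 0. Substituting N = 23n gives the stated form.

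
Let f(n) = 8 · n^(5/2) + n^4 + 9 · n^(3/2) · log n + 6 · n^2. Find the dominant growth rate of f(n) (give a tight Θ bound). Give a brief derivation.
f(n) ∈ Θ(n^4)

Compare the terms by growth order. For large n, n^a · (log n)^b dominates n^a' · (log n)^b' iff a > a', or (a = a' and b > b'). Ranking the 4 terms shows the dominant one is n^4. Hence f(n) ∈ Θ(n^4).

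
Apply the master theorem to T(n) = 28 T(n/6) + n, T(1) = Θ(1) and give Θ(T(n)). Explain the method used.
T(n) = Θ(n^(log_6 28))

Master theorem: compare f(n) = n to n^(log_6 28) where log_6 28 ≈ 1.860. Since 1 < log_6 28, we have f(n) = O(n^(log_6 28 − ε)) for some ε > 0 — Case 1. Hence T(n) = Θ(n^(log_6 28)).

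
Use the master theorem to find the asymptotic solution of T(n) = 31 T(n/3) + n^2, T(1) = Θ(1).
T(n) = Θ(n^(log_3 31))

Master theorem: compare f(n) = n^2 to n^(log_3 31) where log_3 31 ≈ 3.126. Since 2 < log_3 31, we have f(n) = O(n^(log_3 31 − ε)) for some ε > 0 — Case 1. Hence T(n) = Θ(n^(log_3 31)).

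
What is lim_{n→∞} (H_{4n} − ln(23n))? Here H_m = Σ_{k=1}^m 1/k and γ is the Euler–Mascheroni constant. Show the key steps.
lim = ln(4/23) + γ

By Euler-Maclaurin, H_m = ln m + γ + O(1/m). So
  H_{4n} − ln(23n) = ln(4n) + γ − ln(23n) + O(1/n)
                       = ln(4/23) + γ + O(1/n).
Hence the limit is ln(4/23) + γ.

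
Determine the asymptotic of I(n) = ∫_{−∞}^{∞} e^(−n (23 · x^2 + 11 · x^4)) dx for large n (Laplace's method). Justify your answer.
I(n) ~ sqrt(π/(23n))

φ(x) = 23 · x^2 + 11 · x^4 has its unique global minimum at x* = 0 (since φ'(x) = 46x + 44x^3 = 0 only at x = 0 for real x with both coefficients positive, and φ → ∞ as |x| → ∞). At x* = 0, φ(0) = 0 and φ''(0) = 46. Laplace's method then gives
  I(n) ~ sqrt(2π / (n · φ''(0))) · e^(−n φ(0)) = sqrt(2π / (46n)) = sqrt(π/(23n)).
The 11 · x^4 term contributes only at subleading order (an O(1/n) relative correction).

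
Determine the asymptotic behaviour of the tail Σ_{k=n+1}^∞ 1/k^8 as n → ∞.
Σ_{k>n} 1/k^8 ~ 1/(7 · n^7)

Compare to the integral: ∫_{n}^∞ x^(−8) dx = [−x^(−7)/7]_{n}^∞ = 1/((8−1)·n^7). Euler-Maclaurin then gives
  Σ_{k>n} 1/k^8 = ∫_{n}^∞ dx/x^8 − 1/(2·n^8) + O(1/n^9).
(Equivalently this is ζ(8) − Σ_{k≤n} 1/k^8.)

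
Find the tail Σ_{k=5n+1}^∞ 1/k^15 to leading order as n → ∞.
Σ_{k>5n} 1/k^15 ~ 1/(14 · (5n)^14)

Compare to the integral: ∫_{5n}^∞ x^(−15) dx = [−x^(−14)/14]_{5n}^∞ = 1/((15−1)·(5n)^14). Euler-Maclaurin then gives
  Σ_{k>5n} 1/k^15 = ∫_{5n}^∞ dx/x^15 − 1/(2·(5n)^15) + O(1/(5n)^16).
(Equivalently this is ζ(15) − Σ_{k≤5n} 1/k^15.)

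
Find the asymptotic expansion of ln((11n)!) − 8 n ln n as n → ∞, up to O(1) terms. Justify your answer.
ln((11n)!) − 8 n ln n = 3 n ln n + 11(ln 11 − 1) n + (1/2) ln(2π·11n) + O(1/n)

Stirling: ln((11n)!) = 11n ln(11n) − 11n + (1/2) ln(2π·11n) + O(1/n).
Expand 11n ln(11n) = 11n (ln n + ln 11) = 11n ln n + 11n ln 11.
Subtract 8n ln n: leading term is (11 − 8) n ln n = 3 n ln n. The next term is 11n ln 11 − 11n = 11(ln 11 − 1) n. Then the (1/2) ln(2π·11n) correction.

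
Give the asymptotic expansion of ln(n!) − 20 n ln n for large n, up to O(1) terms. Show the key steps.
ln(n!) − 20 n ln n = −19 n ln n − n + (1/2) ln(2π n) + O(1/n)

Stirling: ln((n)!) = n ln(n) − n + (1/2) ln(2π·n) + O(1/n).
Here n ln(n) = n ln n.
Subtract 20n ln n: leading term is (1 − 20) n ln n = −19 n ln n. The next term is −n. Then the (1/2) ln(2π·n) correction.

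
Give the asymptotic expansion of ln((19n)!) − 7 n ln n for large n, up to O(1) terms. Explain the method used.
ln((19n)!) − 7 n ln n = 12 n ln n + 19(ln 19 − 1) n + (1/2) ln(2π·19n) + O(1/n)

Stirling: ln((19n)!) = 19n ln(19n) − 19n + (1/2) ln(2π·19n) + O(1/n).
Expand 19n ln(19n) = 19n (ln n + ln 19) = 19n ln n + 19n ln 19.
Subtract 7n ln n: leading term is (19 − 7) n ln n = 12 n ln n. The next term is 19n ln 19 − 19n = 19(ln 19 − 1) n. Then the (1/2) ln(2π·19n) correction.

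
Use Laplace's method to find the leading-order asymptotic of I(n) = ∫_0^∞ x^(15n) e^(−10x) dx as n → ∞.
I(n) ~ (sqrt(2π·15n) / 10) · (15n/(10e))^(15n)

Write the integrand as exp(15n ln x − 10x) and set f(x) = 15n ln x − 10x. Then f'(x) = 15n/x − 10 = 0 at x* = 15n/10, and f''(x*) = −15n/x*^2 = −10^2/(15n). Laplace's method (interior maximum) gives
  I(n) ~ e^(f(x*)) · sqrt(2π / |f''(x*)|)
        = exp(15n ln(15n/10) − 15n) · sqrt(2π · 15n / 10^2)
        = (15n/10)^(15n) e^(−15n) · sqrt(2π·15n) / 10
        = (sqrt(2π·15n) / 10) · (15n/(10e))^(15n).
This matches Γ(15n+1)/10^(15n+1) with Stirling applied to Γ.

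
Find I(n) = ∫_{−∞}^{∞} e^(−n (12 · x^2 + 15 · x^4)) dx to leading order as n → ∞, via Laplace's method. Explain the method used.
I(n) ~ sqrt(π/(12n))

φ(x) = 12 · x^2 + 15 · x^4 has its unique global minimum at x* = 0 (since φ'(x) = 24x + 60x^3 = 0 only at x = 0 for real x with both coefficients positive, and φ → ∞ as |x| → ∞). At x* = 0, φ(0) = 0 and φ''(0) = 24. Laplace's method then gives
  I(n) ~ sqrt(2π / (n · φ''(0))) · e^(−n φ(0)) = sqrt(2π / (24n)) = sqrt(π/(12n)).
The 15 · x^4 term contributes only at subleading order (an O(1/n) relative correction).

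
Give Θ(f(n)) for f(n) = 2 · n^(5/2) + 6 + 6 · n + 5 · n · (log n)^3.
f(n) ∈ Θ(n^(5/2))

Compare the terms by growth order. For large n, n^a · (log n)^b dominates n^a' · (log n)^b' iff a > a', or (a = a' and b > b'). Ranking the 4 terms shows the dominant one is 2 · n^(5/2). Hence f(n) ∈ Θ(n^(5/2)).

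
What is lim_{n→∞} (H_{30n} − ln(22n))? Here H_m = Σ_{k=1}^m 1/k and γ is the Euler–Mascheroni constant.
lim = ln(15/11) + γ

By Euler-Maclaurin, H_m = ln m + γ + O(1/m). So
  H_{30n} − ln(22n) = ln(30n) + γ − ln(22n) + O(1/n)
                       = ln(30/22) + γ + O(1/n).
Hence the limit is ln(30/22) + γ (= ln(15/11)).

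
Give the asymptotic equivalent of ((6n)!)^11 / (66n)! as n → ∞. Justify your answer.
((6n)!)^11/(66n)! ~ ((2π·6n)^(10/2) / sqrt(11)) · 11^(−11·6n)  →  0

Write N = 6n. Stirling: N! ~ sqrt(2π N)(N/e)^N and (11N)! ~ sqrt(2π·11N)·(11N/e)^(11N).
  (N!)^11/(11N)! ~ (2π N)^(11/2) (N/e)^(11N) / [sqrt(2π·11N) (11N/e)^(11N)]
     = (2π N)^(11/2) / sqrt(2π·11N) · (N/(11N))^(11N)
     = (2π N)^((11−1)/2) / sqrt(11) · 11^(−11N).
Since 11^11 > 1, the factor 11^(−11N) decays exponentially, so the ratio → 0. Substituting N = 6n gives the stated form.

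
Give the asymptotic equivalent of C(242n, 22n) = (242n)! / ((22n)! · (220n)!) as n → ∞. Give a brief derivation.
C(242n, 22n) ~ (285311670611/10000000000)^(22n) · sqrt(11/(20π·22n))

Write N = 22n. Apply Stirling to each factorial:
  (11N)! ~ sqrt(2π·11N) · (11N/e)^(11N),
  N! ~ sqrt(2π N) · (N/e)^N,
  (10N)! ~ sqrt(2π·10N) · (10N/e)^(10N).
The exponential factors combine to (11N)^(11N) / (N^N · (10N)^(10N)) = 11^(11N)/10^(10N) = (11^11/10^10)^N = (285311670611/10000000000)^N.
The square-root prefactors combine to sqrt(2π·11N) / (sqrt(2π N)·sqrt(2π·10N)) = sqrt(11 / (2π·10·N)) = sqrt(11/(20π·22n)).
Substituting N = 22n: C(242n, 22n) ~ (285311670611/10000000000)^(22n) · sqrt(11/(20π·22n)).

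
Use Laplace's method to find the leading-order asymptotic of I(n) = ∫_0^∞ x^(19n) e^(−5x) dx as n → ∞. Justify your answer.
I(n) ~ (sqrt(2π·19n) / 5) · (19n/(5e))^(19n)

Write the integrand as exp(19n ln x − 5x) and set f(x) = 19n ln x − 5x. Then f'(x) = 19n/x − 5 = 0 at x* = 19n/5, and f''(x*) = −19n/x*^2 = −5^2/(19n). Laplace's method (interior maximum) gives
  I(n) ~ e^(f(x*)) · sqrt(2π / |f''(x*)|)
        = exp(19n ln(19n/5) − 19n) · sqrt(2π · 19n / 5^2)
        = (19n/5)^(19n) e^(−19n) · sqrt(2π·19n) / 5
        = (sqrt(2π·19n) / 5) · (19n/(5e))^(19n).
This matches Γ(19n+1)/5^(19n+1) with Stirling applied to Γ.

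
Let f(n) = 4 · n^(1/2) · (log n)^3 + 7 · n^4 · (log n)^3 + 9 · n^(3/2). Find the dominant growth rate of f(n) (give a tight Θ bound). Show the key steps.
f(n) ∈ Θ(n^4 · (log n)^3)

Compare the terms by growth order. For large n, n^a · (log n)^b dominates n^a' · (log n)^b' iff a > a', or (a = a' and b > b'). Ranking the 3 terms shows the dominant one is 7 · n^4 · (log n)^3. Hence f(n) ∈ Θ(n^4 · (log n)^3).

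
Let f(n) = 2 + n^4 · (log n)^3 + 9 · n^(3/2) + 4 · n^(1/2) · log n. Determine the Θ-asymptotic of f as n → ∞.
f(n) ∈ Θ(n^4 · (log n)^3)

Compare the terms by growth order. For large n, n^a · (log n)^b dominates n^a' · (log n)^b' iff a > a', or (a = a' and b > b'). Ranking the 4 terms shows the dominant one is n^4 · (log n)^3. Hence f(n) ∈ Θ(n^4 · (log n)^3).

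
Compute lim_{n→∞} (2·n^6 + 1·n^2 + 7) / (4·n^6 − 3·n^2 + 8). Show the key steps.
lim = 2/4 = 1/2

For large n the leading n^6 terms dominate both numerator and denominator. Dividing top and bottom by n^6, every other term tends to 0, leaving 2/4 = 1/2.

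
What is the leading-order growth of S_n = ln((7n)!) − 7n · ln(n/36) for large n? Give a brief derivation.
S_n ~ 7n · (ln 252 − 1) + O(ln n)

Stirling: ln((7n)!) = 7n ln(7n) − 7n + O(ln n).
  S_n = 7n ln(7n) − 7n − 7n ln(n/36) + O(ln n)
      = 7n ln(7n) − 7n ln n + 7n ln 36 − 7n + O(ln n)
      = 7n ln 7 + 7n ln 36 − 7n + O(ln n)
      = 7n (ln 252 − 1) + O(ln n).
Numerically ln(252) − 1 ≈ 4.5294.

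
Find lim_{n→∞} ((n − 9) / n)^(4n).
lim = e^(−36)

Rewrite as (1 − 9/n)^(4n). By the standard limit (1 + x/n)^n → e^x, we have (1 − 9/n)^n → e^(−9), and raising to the 4th power gives e^(−36).
More precisely, ln[(1 − 9/n)^(4n)] = 4n · ln(1 − 9/n) = 4n · (-9/n + O(1/n^2)) = -36 + O(1/n) → -36.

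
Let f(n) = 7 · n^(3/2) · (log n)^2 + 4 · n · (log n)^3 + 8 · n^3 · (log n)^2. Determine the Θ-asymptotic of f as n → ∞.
f(n) ∈ Θ(n^3 · (log n)^2)

Compare the terms by growth order. For large n, n^a · (log n)^b dominates n^a' · (log n)^b' iff a > a', or (a = a' and b > b'). Ranking the 3 terms shows the dominant one is 8 · n^3 · (log n)^2. Hence f(n) ∈ Θ(n^3 · (log n)^2).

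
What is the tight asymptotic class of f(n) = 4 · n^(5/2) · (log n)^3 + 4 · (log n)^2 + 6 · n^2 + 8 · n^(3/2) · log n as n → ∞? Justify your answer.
f(n) ∈ Θ(n^(5/2) · (log n)^3)

Compare the terms by growth order. For large n, n^a · (log n)^b dominates n^a' · (log n)^b' iff a > a', or (a = a' and b > b'). Ranking the 4 terms shows the dominant one is 4 · n^(5/2) · (log n)^3. Hence f(n) ∈ Θ(n^(5/2) · (log n)^3).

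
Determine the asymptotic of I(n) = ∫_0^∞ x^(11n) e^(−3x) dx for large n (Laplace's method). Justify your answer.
I(n) ~ (sqrt(2π·11n) / 3) · (11n/(3e))^(11n)

Write the integrand as exp(11n ln x − 3x) and set f(x) = 11n ln x − 3x. Then f'(x) = 11n/x − 3 = 0 at x* = 11n/3, and f''(x*) = −11n/x*^2 = −3^2/(11n). Laplace's method (interior maximum) gives
  I(n) ~ e^(f(x*)) · sqrt(2π / |f''(x*)|)
        = exp(11n ln(11n/3) − 11n) · sqrt(2π · 11n / 3^2)
        = (11n/3)^(11n) e^(−11n) · sqrt(2π·11n) / 3
        = (sqrt(2π·11n) / 3) · (11n/(3e))^(11n).
This matches Γ(11n+1)/3^(11n+1) with Stirling applied to Γ.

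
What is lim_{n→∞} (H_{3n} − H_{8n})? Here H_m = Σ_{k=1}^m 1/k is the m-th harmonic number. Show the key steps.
lim = ln(3/8)

Euler-Maclaurin gives H_m = ln m + γ + 1/(2m) + O(1/m^2). The γ and O(1/m) terms cancel in the difference:
  H_{3n} − H_{8n} = ln(3n) − ln(8n) + O(1/n) = ln(3/8) + O(1/n).
Hence the limit is ln(3/8).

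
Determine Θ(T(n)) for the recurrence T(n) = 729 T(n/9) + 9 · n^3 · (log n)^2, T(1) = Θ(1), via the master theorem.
T(n) = Θ(n^3 · (log n)^3)

Here log_9 729 = 3 and f(n) = 9 · n^3 · (log n)^2 = Θ(n^(log_9 729) · (log n)^2). This is the extended Case 2 of the master theorem (f matches the critical exponent up to log factors), giving T(n) = Θ(n^(log_9 729) · (log n)^(2+1)) = Θ(n^3 · (log n)^3).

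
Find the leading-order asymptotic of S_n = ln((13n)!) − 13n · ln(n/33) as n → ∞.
S_n ~ 13n · (ln 429 − 1) + O(ln n)

Stirling: ln((13n)!) = 13n ln(13n) − 13n + O(ln n).
  S_n = 13n ln(13n) − 13n − 13n ln(n/33) + O(ln n)
      = 13n ln(13n) − 13n ln n + 13n ln 33 − 13n + O(ln n)
      = 13n ln 13 + 13n ln 33 − 13n + O(ln n)
      = 13n (ln 429 − 1) + O(ln n).
Numerically ln(429) − 1 ≈ 5.0615.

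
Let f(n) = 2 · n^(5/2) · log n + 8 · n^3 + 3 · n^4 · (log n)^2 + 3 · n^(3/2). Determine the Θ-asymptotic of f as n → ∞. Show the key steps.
f(n) ∈ Θ(n^4 · (log n)^2)

Compare the terms by growth order. For large n, n^a · (log n)^b dominates n^a' · (log n)^b' iff a > a', or (a = a' and b > b'). Ranking the 4 terms shows the dominant one is 3 · n^4 · (log n)^2. Hence f(n) ∈ Θ(n^4 · (log n)^2).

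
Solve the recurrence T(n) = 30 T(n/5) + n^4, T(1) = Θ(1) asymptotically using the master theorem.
T(n) = Θ(n^4)

log_5 30 ≈ 2.113. f(n) = n^4 dominates n^(log_5 30) since 4 > 2.113, and the regularity condition a·f(n/b) = 30·(n/5)^4 = (30/625)·n^4 ≤ c·f(n) holds with c = 30/625 ≈ 0.048 < 1. So this is Case 3: T(n) = Θ(f(n)) = Θ(n^4).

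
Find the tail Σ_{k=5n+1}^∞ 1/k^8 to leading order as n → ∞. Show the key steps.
Σ_{k>5n} 1/k^8 ~ 1/(7 · (5n)^7)

Compare to the integral: ∫_{5n}^∞ x^(−8) dx = [−x^(−7)/7]_{5n}^∞ = 1/((8−1)·(5n)^7). Euler-Maclaurin then gives
  Σ_{k>5n} 1/k^8 = ∫_{5n}^∞ dx/x^8 − 1/(2·(5n)^8) + O(1/(5n)^9).
(Equivalently this is ζ(8) − Σ_{k≤5n} 1/k^8.)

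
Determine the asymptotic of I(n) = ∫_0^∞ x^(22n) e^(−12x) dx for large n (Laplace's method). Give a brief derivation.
I(n) ~ (sqrt(2π·22n) / 12) · (22n/(12e))^(22n)

Write the integrand as exp(22n ln x − 12x) and set f(x) = 22n ln x − 12x. Then f'(x) = 22n/x − 12 = 0 at x* = 22n/12, and f''(x*) = −22n/x*^2 = −12^2/(22n). Laplace's method (interior maximum) gives
  I(n) ~ e^(f(x*)) · sqrt(2π / |f''(x*)|)
        = exp(22n ln(22n/12) − 22n) · sqrt(2π · 22n / 12^2)
        = (22n/12)^(22n) e^(−22n) · sqrt(2π·22n) / 12
        = (sqrt(2π·22n) / 12) · (22n/(12e))^(22n).
This matches Γ(22n+1)/12^(22n+1) with Stirling applied to Γ.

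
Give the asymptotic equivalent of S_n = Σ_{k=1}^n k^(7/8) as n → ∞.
S_n ~ (8/15) · n^(15/8)

Integral comparison: Σ_{k=1}^n k^(7/8) = ∫_0^n x^(7/8) dx + O(n^(7/8)). The integral is n^(1 + 7/8) / (1 + 7/8) = n^((7+8)/8) / ((7+8)/8) = (8/15) · n^(15/8).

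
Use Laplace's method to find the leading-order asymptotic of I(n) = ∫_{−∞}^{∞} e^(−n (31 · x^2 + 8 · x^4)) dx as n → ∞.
I(n) ~ sqrt(π/(31n))

φ(x) = 31 · x^2 + 8 · x^4 has its unique global minimum at x* = 0 (since φ'(x) = 62x + 32x^3 = 0 only at x = 0 for real x with both coefficients positive, and φ → ∞ as |x| → ∞). At x* = 0, φ(0) = 0 and φ''(0) = 62. Laplace's method then gives
  I(n) ~ sqrt(2π / (n · φ''(0))) · e^(−n φ(0)) = sqrt(2π / (62n)) = sqrt(π/(31n)).
The 8 · x^4 term contributes only at subleading order (an O(1/n) relative correction).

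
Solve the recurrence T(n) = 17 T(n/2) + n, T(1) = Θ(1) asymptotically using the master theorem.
T(n) = Θ(n^(log_2 17))

Master theorem: compare f(n) = n to n^(log_2 17) where log_2 17 ≈ 4.087. Since 1 < log_2 17, we have f(n) = O(n^(log_2 17 − ε)) for some ε > 0 — Case 1. Hence T(n) = Θ(n^(log_2 17)).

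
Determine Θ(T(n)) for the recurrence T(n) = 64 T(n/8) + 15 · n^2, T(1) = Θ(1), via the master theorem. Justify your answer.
T(n) = Θ(n^2 log n)

log_8 64 = 2, and f(n) = 15 · n^2 = Θ(n^(log_8 64)). This is Case 2 of the master theorem: T(n) = Θ(f(n) · log n) = Θ(n^2 log n).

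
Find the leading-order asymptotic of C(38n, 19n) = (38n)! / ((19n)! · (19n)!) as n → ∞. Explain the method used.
C(38n, 19n) ~ (4)^(19n) · sqrt(1/(π·19n))

Write N = 19n. Apply Stirling to each factorial:
  (2N)! ~ sqrt(2π·2N) · (2N/e)^(2N),
  N! ~ sqrt(2π N) · (N/e)^N,
  (1N)! ~ sqrt(2π·1N) · (1N/e)^(1N).
The exponential factors combine to (2N)^(2N) / (N^N · (1N)^(1N)) = 2^(2N)/1^(1N) = (2^2/1^1)^N = (4)^N.
The square-root prefactors combine to sqrt(2π·2N) / (sqrt(2π N)·sqrt(2π·1N)) = sqrt(2 / (2π·1·N)) = sqrt(1/(π·19n)).
Substituting N = 19n: C(38n, 19n) ~ (4)^(19n) · sqrt(1/(π·19n)).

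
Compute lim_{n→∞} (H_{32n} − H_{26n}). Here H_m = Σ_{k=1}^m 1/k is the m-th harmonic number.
lim = ln(32/26) = ln(16/13)

Euler-Maclaurin gives H_m = ln m + γ + 1/(2m) + O(1/m^2). The γ and O(1/m) terms cancel in the difference:
  H_{32n} − H_{26n} = ln(32n) − ln(26n) + O(1/n) = ln(32/26) + O(1/n).
Hence the limit is ln(32/26) = ln(16/13).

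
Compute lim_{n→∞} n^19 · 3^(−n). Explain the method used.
lim = 0

Exponentials with base > 1 dominate every fixed polynomial: for any fixed c, n^c / 3^n → 0 as n → ∞ (e.g. by the ratio test, or by writing 3^n = e^(n ln 3) and noting e^(n ln 3) / n^c → ∞). Hence n^19 · 3^(−n) = n^19 / 3^n → 0.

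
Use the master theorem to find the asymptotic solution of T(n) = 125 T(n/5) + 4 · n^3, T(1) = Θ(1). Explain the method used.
T(n) = Θ(n^3 log n)

log_5 125 = 3, and f(n) = 4 · n^3 = Θ(n^(log_5 125)). This is Case 2 of the master theorem: T(n) = Θ(f(n) · log n) = Θ(n^3 log n).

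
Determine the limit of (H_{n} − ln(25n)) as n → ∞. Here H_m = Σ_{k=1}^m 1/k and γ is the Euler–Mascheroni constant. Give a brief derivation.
lim = −ln 25 + γ

By Euler-Maclaurin, H_m = ln m + γ + O(1/m). So
  H_{n} − ln(25n) = ln(n) + γ − ln(25n) + O(1/n)
                       = ln(1/25) + γ + O(1/n).
Hence the limit is ln(1/25) + γ.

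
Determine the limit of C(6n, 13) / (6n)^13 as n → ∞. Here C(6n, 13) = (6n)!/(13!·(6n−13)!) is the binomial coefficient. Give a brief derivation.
lim = 1/13! = 1/6227020800

With N = 6n → ∞: C(N, 13) / N^13 = [N(N−1)…(N−12)] / (13! · N^13) = (1/13!) · 1 · (1 − 1/(6n)) · … · (1 − 12/(6n)). Each factor → 1 as N → ∞, so the limit is 1/13! = 1/6227020800.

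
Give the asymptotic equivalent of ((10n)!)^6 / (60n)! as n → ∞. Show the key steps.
((10n)!)^6/(60n)! ~ ((2π·10n)^(5/2) / sqrt(6)) · 6^(−6·10n)  →  0

Write N = 10n. Stirling: N! ~ sqrt(2π N)(N/e)^N and (6N)! ~ sqrt(2π·6N)·(6N/e)^(6N).
  (N!)^6/(6N)! ~ (2π N)^(6/2) (N/e)^(6N) / [sqrt(2π·6N) (6N/e)^(6N)]
     = (2π N)^(6/2) / sqrt(2π·6N) · (N/(6N))^(6N)
     = (2π N)^((6−1)/2) / sqrt(6) · 6^(−6N).
Since 6^6 > 1, the factor 6^(−6N) decays exponentially, so the ratio → 0. Substituting N = 10n gives the stated form.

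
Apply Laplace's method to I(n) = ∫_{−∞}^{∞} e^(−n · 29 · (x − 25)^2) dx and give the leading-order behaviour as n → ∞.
I(n) = sqrt(π/(29n))

Here φ(x) = 29 · (x − 25)^2 has its unique minimum at x* = 25 with φ(x*) = 0 and φ''(x*) = 58. Laplace's method gives
  I(n) ~ e^(−n φ(x*)) · sqrt(2π / (n · φ''(x*))) = sqrt(2π / (58n)) = sqrt(π/(29n)).
This is exact: substituting u = (x − 25)·sqrt(29n) gives I(n) = (1/sqrt(29n)) ∫_{−∞}^{∞} e^(−u^2) du = sqrt(π/(29n)).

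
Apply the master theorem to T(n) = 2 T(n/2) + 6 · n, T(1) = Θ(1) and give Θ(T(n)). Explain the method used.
T(n) = Θ(n log n)

log_2 2 = 1, and f(n) = 6 · n = Θ(n^(log_2 2)). This is Case 2 of the master theorem: T(n) = Θ(f(n) · log n) = Θ(n log n).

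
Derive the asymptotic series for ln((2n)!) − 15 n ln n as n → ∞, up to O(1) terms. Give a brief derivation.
ln((2n)!) − 15 n ln n = −13 n ln n + 2(ln 2 − 1) n + (1/2) ln(2π·2n) + O(1/n)

Stirling: ln((2n)!) = 2n ln(2n) − 2n + (1/2) ln(2π·2n) + O(1/n).
Expand 2n ln(2n) = 2n (ln n + ln 2) = 2n ln n + 2n ln 2.
Subtract 15n ln n: leading term is (2 − 15) n ln n = −13 n ln n. The next term is 2n ln 2 − 2n = 2(ln 2 − 1) n. Then the (1/2) ln(2π·2n) correction.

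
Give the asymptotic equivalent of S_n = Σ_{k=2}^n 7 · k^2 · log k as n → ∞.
S_n ~ 7 · n^3 log n / 3 − 7 · n^3 / 9

By integral comparison, S_n = ∫_1^n 7 · x^2 · log x dx + O(n^2 · log n). For the integral, ∫ x^2 log x dx = n^3 log n / 3 − n^3/9 (integration by parts). Hence S_n ~ 7 · n^3 log n / 3 − 7 · n^3 / 9.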